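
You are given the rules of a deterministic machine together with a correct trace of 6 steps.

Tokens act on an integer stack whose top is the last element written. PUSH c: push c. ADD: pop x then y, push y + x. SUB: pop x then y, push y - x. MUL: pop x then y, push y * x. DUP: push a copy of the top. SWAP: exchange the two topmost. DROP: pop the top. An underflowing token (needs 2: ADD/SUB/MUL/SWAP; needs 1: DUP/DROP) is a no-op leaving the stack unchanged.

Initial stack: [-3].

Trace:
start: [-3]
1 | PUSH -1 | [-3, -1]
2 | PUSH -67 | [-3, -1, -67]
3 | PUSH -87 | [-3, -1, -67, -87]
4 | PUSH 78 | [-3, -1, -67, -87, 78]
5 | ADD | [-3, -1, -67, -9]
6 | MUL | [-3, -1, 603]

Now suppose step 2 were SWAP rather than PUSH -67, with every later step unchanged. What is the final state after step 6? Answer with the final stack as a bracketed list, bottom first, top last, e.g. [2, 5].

(re-executing from step 2 with the substitution; state before step 2: [-3, -1])
2 | SWAP | [-1, -3]
3 | PUSH -87 | [-1, -3, -87]
4 | PUSH 78 | [-1, -3, -87, 78]
5 | ADD | [-1, -3, -9]
6 | MUL | [-1, 27]

[-1, 27]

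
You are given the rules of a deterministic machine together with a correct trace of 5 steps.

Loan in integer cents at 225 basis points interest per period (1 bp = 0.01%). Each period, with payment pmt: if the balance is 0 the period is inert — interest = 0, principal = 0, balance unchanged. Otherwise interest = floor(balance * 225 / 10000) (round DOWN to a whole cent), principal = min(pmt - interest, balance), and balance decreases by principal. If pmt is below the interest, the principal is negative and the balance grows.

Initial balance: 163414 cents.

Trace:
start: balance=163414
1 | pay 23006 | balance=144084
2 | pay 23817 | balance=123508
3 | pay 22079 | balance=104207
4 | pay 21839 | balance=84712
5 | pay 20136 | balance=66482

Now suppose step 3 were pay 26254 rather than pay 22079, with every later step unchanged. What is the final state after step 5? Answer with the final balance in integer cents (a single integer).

62116

(re-executing from step 3 with the substitution; state before step 3: balance=123508)
3 | pay 26254 | balance=100032
4 | pay 21839 | balance=80443
5 | pay 20136 | balance=62116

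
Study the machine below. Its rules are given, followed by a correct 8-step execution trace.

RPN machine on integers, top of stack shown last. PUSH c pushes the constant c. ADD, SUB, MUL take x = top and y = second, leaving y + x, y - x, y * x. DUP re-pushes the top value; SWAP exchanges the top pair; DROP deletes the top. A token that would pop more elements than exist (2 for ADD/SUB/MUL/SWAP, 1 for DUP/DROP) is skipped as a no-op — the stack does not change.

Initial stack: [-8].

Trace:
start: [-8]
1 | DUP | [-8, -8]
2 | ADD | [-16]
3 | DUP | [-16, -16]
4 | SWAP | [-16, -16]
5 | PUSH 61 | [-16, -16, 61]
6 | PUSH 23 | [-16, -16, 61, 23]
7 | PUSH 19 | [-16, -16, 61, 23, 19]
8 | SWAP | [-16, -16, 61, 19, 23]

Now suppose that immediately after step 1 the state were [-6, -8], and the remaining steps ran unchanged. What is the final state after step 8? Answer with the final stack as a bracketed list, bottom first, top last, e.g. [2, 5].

state after step 1 := [-6, -8]
2 | ADD | [-14]
3 | DUP | [-14, -14]
4 | SWAP | [-14, -14]
5 | PUSH 61 | [-14, -14, 61]
6 | PUSH 23 | [-14, -14, 61, 23]
7 | PUSH 19 | [-14, -14, 61, 23, 19]
8 | SWAP | [-14, -14, 61, 19, 23]

[-14, -14, 61, 19, 23]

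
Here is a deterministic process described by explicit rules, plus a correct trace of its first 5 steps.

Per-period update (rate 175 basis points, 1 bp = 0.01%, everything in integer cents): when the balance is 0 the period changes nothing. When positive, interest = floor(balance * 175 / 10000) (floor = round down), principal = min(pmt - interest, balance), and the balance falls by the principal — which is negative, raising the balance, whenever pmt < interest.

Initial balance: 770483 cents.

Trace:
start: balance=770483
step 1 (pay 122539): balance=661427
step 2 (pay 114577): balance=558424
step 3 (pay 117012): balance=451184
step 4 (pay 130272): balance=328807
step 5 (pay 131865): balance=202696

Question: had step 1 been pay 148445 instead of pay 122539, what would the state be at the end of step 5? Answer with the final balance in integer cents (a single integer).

(re-executing from step 1 with the substitution; state before step 1: balance=770483)
step 1 (pay 148445): balance=635521
step 2 (pay 114577): balance=532065
step 3 (pay 117012): balance=424364
step 4 (pay 130272): balance=301518
step 5 (pay 131865): balance=174929

174929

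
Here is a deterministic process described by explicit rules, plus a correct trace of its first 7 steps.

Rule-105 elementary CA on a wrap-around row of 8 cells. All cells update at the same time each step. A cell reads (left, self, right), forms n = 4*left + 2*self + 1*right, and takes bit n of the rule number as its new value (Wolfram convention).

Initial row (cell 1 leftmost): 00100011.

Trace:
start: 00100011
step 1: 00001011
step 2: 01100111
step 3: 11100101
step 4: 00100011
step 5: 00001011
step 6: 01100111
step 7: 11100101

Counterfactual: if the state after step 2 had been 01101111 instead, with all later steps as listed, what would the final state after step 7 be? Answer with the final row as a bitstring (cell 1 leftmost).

state after step 2 := 01101111
step 3: 11111001
step 4: 00001001
step 5: 01100000
step 6: 01101111
step 7: 11111001

11111001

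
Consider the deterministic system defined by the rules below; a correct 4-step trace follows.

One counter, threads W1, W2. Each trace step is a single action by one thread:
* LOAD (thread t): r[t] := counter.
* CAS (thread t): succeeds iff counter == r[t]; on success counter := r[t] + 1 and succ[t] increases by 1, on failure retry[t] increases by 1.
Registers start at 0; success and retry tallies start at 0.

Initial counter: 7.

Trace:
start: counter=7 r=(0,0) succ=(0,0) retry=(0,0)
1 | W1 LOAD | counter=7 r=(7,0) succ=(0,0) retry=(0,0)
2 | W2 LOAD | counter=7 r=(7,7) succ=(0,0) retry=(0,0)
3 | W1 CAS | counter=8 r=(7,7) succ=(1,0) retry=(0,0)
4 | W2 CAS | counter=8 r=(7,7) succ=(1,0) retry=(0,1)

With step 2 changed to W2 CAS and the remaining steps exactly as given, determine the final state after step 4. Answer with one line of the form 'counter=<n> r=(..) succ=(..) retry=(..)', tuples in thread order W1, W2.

(re-executing from step 2 with the substitution; state before step 2: counter=7 r=(7,0) succ=(0,0) retry=(0,0))
2 | W2 CAS | counter=7 r=(7,0) succ=(0,0) retry=(0,1)
3 | W1 CAS | counter=8 r=(7,0) succ=(1,0) retry=(0,1)
4 | W2 CAS | counter=8 r=(7,0) succ=(1,0) retry=(0,2)

counter=8 r=(7,0) succ=(1,0) retry=(0,2)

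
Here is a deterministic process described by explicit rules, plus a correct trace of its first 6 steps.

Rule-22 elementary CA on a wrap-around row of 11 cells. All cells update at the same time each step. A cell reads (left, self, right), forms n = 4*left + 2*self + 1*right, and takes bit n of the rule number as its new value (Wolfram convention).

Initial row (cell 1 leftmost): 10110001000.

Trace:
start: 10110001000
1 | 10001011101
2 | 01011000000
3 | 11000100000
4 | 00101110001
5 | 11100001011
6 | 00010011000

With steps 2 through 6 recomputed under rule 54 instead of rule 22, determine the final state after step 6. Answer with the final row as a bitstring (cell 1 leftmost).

01000101110

(re-executing steps 2..6 under rule 54; state before step 2: 10001011101)
2 | 01011100010
3 | 11100010111
4 | 00010111000
5 | 00111000100
6 | 01000101110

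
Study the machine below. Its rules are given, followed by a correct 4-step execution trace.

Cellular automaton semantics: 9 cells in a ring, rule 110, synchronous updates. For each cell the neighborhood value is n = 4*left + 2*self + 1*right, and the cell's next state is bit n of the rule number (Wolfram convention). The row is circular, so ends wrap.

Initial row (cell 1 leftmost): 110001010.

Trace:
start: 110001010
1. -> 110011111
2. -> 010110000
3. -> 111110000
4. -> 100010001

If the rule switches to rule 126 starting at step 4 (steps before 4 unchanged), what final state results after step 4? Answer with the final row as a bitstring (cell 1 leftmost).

100011001

(re-executing step 4 under rule 126; state before step 4: 111110000)
4. -> 100011001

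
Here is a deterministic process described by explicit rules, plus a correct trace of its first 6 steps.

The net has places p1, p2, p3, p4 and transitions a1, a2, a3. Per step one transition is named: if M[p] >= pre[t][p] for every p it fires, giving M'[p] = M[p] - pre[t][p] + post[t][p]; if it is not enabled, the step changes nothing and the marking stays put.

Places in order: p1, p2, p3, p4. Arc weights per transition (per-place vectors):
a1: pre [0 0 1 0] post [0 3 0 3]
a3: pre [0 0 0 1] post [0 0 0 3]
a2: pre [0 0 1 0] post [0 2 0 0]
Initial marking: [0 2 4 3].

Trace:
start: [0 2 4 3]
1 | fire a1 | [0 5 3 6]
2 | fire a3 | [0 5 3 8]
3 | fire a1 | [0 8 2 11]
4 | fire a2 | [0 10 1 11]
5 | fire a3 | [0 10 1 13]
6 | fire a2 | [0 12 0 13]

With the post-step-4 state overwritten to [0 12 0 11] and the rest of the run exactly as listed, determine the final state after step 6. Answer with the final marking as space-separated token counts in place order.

state after step 4 := [0 12 0 11]
5 | fire a3 | [0 12 0 13]
6 | fire a2 | [0 12 0 13]

0 12 0 13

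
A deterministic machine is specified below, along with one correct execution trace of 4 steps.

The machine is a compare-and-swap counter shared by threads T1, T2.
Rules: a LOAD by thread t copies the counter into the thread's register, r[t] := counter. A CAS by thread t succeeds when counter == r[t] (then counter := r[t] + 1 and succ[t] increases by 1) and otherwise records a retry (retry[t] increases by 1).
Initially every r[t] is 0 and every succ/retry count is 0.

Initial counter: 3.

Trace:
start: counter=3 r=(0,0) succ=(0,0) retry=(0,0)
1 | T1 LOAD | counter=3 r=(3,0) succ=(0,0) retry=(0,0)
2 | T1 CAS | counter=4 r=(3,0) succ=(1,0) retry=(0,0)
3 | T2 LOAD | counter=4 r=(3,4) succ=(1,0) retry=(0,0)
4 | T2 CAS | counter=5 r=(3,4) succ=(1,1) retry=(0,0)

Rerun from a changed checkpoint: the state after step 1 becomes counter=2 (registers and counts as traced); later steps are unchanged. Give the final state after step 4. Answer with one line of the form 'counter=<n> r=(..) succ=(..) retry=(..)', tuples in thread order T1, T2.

state after step 1 := counter=2 r=(3,0) succ=(0,0) retry=(0,0)
2 | T1 CAS | counter=2 r=(3,0) succ=(0,0) retry=(1,0)
3 | T2 LOAD | counter=2 r=(3,2) succ=(0,0) retry=(1,0)
4 | T2 CAS | counter=3 r=(3,2) succ=(0,1) retry=(1,0)

counter=3 r=(3,2) succ=(0,1) retry=(1,0)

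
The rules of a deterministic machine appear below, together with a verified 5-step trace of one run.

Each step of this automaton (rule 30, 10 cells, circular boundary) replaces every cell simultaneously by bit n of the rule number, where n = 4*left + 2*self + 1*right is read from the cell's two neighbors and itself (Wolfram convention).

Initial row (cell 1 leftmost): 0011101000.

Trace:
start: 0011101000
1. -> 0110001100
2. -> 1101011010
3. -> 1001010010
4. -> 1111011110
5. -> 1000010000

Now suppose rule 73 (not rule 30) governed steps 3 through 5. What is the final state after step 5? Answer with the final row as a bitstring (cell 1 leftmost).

(re-executing steps 3..5 under rule 73; state before step 3: 1101011010)
3. -> 1100011000
4. -> 1101011010
5. -> 1100011000

1100011000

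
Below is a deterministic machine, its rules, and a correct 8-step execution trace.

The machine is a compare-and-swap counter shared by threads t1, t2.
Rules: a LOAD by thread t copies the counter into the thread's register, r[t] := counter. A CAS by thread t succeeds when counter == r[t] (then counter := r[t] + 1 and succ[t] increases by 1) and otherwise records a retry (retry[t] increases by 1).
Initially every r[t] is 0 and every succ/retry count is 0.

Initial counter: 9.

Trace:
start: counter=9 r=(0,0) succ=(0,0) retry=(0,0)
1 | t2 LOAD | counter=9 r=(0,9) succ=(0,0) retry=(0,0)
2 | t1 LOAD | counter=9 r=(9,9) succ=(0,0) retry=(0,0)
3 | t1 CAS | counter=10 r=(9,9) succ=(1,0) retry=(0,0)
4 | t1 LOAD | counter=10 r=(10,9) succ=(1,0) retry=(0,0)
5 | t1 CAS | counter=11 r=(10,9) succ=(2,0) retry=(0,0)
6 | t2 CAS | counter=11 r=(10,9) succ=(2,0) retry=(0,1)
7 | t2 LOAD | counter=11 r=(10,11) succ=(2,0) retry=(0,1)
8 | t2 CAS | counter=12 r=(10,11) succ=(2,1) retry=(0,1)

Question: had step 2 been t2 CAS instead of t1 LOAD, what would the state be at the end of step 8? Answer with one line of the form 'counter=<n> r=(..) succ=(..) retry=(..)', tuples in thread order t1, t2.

counter=12 r=(10,11) succ=(1,2) retry=(1,1)

(re-executing from step 2 with the substitution; state before step 2: counter=9 r=(0,9) succ=(0,0) retry=(0,0))
2 | t2 CAS | counter=10 r=(0,9) succ=(0,1) retry=(0,0)
3 | t1 CAS | counter=10 r=(0,9) succ=(0,1) retry=(1,0)
4 | t1 LOAD | counter=10 r=(10,9) succ=(0,1) retry=(1,0)
5 | t1 CAS | counter=11 r=(10,9) succ=(1,1) retry=(1,0)
6 | t2 CAS | counter=11 r=(10,9) succ=(1,1) retry=(1,1)
7 | t2 LOAD | counter=11 r=(10,11) succ=(1,1) retry=(1,1)
8 | t2 CAS | counter=12 r=(10,11) succ=(1,2) retry=(1,1)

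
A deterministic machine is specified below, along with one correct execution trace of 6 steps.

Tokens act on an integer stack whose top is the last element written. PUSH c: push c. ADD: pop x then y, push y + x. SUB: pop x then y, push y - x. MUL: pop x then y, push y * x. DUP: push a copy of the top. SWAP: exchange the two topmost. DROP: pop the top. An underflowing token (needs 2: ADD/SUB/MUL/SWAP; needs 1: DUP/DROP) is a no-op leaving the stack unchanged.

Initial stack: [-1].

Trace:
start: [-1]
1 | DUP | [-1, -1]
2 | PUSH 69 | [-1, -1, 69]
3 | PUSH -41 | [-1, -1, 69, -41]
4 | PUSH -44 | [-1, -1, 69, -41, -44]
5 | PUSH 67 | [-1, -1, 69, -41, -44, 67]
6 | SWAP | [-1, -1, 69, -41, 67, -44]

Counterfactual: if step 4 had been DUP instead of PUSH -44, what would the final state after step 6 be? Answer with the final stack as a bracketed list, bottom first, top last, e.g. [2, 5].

(re-executing from step 4 with the substitution; state before step 4: [-1, -1, 69, -41])
4 | DUP | [-1, -1, 69, -41, -41]
5 | PUSH 67 | [-1, -1, 69, -41, -41, 67]
6 | SWAP | [-1, -1, 69, -41, 67, -41]

[-1, -1, 69, -41, 67, -41]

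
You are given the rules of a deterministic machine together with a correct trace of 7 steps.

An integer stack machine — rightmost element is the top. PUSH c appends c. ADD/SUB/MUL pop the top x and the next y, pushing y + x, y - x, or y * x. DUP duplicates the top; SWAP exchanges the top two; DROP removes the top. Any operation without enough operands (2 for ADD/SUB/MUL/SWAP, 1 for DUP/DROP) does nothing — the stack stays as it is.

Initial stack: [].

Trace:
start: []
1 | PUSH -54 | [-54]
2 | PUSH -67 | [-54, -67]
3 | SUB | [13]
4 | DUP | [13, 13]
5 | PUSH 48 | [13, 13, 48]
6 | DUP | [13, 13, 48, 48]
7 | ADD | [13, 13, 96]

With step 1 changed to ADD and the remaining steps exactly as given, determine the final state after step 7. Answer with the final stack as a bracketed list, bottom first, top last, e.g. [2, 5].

[-67, -67, 96]

(re-executing from step 1 with the substitution; state before step 1: [])
1 | ADD | []
2 | PUSH -67 | [-67]
3 | SUB | [-67]
4 | DUP | [-67, -67]
5 | PUSH 48 | [-67, -67, 48]
6 | DUP | [-67, -67, 48, 48]
7 | ADD | [-67, -67, 96]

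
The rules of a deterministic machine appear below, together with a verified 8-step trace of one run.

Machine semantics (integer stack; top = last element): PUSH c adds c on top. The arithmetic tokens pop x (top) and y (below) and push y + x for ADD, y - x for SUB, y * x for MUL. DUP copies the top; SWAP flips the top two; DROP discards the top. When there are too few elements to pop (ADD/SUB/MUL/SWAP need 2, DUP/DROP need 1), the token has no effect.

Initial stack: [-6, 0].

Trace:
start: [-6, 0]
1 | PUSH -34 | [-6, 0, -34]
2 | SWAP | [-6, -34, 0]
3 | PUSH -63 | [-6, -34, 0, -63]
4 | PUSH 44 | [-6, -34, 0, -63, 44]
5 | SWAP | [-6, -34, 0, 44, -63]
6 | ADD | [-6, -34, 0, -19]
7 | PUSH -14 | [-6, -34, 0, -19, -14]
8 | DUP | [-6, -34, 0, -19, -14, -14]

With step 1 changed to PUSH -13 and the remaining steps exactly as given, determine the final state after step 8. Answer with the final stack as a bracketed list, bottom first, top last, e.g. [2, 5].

(re-executing from step 1 with the substitution; state before step 1: [-6, 0])
1 | PUSH -13 | [-6, 0, -13]
2 | SWAP | [-6, -13, 0]
3 | PUSH -63 | [-6, -13, 0, -63]
4 | PUSH 44 | [-6, -13, 0, -63, 44]
5 | SWAP | [-6, -13, 0, 44, -63]
6 | ADD | [-6, -13, 0, -19]
7 | PUSH -14 | [-6, -13, 0, -19, -14]
8 | DUP | [-6, -13, 0, -19, -14, -14]

[-6, -13, 0, -19, -14, -14]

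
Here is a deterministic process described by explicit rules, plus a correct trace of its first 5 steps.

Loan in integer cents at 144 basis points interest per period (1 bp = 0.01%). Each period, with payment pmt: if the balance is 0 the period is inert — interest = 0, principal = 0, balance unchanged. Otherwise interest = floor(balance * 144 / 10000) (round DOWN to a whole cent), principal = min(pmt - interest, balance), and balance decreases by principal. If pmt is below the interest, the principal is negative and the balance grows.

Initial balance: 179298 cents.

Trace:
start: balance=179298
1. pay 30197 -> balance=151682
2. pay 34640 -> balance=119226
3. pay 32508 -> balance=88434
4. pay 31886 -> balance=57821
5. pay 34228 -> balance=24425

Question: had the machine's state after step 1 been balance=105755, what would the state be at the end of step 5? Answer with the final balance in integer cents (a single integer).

0

state after step 1 := balance=105755
2. pay 34640 -> balance=72637
3. pay 32508 -> balance=41174
4. pay 31886 -> balance=9880
5. pay 34228 -> balance=0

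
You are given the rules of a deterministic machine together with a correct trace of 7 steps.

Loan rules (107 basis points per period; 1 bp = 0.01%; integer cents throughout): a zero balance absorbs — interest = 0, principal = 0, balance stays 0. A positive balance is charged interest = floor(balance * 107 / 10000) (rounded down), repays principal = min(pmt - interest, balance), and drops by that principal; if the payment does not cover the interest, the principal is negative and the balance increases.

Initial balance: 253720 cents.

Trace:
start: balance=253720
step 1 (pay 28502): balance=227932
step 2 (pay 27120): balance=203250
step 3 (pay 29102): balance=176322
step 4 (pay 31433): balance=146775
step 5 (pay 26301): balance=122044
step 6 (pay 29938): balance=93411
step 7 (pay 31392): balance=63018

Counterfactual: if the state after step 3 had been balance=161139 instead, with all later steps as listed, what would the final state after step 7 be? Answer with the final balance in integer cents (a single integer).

state after step 3 := balance=161139
step 4 (pay 31433): balance=131430
step 5 (pay 26301): balance=106535
step 6 (pay 29938): balance=77736
step 7 (pay 31392): balance=47175

47175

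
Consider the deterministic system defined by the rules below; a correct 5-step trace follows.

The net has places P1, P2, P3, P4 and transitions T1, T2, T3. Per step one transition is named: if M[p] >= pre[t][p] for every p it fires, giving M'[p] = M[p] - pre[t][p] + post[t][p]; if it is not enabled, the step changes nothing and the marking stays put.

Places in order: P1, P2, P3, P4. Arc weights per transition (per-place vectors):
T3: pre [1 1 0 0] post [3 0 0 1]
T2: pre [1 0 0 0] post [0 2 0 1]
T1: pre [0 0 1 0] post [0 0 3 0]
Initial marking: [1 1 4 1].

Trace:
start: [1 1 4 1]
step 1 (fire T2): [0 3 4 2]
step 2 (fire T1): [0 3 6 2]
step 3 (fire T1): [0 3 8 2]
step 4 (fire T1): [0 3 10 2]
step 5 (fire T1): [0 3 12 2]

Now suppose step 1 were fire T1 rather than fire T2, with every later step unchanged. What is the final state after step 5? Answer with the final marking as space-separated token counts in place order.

1 1 14 1

(re-executing from step 1 with the substitution; state before step 1: [1 1 4 1])
step 1 (fire T1): [1 1 6 1]
step 2 (fire T1): [1 1 8 1]
step 3 (fire T1): [1 1 10 1]
step 4 (fire T1): [1 1 12 1]
step 5 (fire T1): [1 1 14 1]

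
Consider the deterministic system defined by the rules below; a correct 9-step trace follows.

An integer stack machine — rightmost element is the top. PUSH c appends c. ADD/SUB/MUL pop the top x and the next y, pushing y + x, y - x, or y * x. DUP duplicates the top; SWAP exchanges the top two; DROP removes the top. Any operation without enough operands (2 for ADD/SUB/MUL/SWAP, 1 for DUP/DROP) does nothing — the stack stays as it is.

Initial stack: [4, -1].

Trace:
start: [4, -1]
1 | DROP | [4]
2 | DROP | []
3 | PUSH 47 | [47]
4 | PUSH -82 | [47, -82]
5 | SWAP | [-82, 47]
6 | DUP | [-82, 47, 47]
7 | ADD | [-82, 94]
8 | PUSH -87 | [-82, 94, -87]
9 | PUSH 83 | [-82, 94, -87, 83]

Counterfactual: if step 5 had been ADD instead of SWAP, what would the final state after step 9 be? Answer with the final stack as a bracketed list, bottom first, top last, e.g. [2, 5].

(re-executing from step 5 with the substitution; state before step 5: [47, -82])
5 | ADD | [-35]
6 | DUP | [-35, -35]
7 | ADD | [-70]
8 | PUSH -87 | [-70, -87]
9 | PUSH 83 | [-70, -87, 83]

[-70, -87, 83]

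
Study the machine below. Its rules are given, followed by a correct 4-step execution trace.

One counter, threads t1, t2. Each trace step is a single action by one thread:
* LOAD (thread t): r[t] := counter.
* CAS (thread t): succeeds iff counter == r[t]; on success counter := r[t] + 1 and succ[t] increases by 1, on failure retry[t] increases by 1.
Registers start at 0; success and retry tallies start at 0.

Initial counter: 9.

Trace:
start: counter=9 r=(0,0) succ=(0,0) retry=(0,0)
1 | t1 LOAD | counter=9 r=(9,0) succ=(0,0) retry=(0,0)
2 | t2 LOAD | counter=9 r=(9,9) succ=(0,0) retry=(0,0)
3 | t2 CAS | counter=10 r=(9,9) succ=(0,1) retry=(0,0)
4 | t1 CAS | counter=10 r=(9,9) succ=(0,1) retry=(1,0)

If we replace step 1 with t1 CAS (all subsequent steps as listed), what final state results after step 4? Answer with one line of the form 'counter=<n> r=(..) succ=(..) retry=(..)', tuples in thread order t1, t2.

(re-executing from step 1 with the substitution; state before step 1: counter=9 r=(0,0) succ=(0,0) retry=(0,0))
1 | t1 CAS | counter=9 r=(0,0) succ=(0,0) retry=(1,0)
2 | t2 LOAD | counter=9 r=(0,9) succ=(0,0) retry=(1,0)
3 | t2 CAS | counter=10 r=(0,9) succ=(0,1) retry=(1,0)
4 | t1 CAS | counter=10 r=(0,9) succ=(0,1) retry=(2,0)

counter=10 r=(0,9) succ=(0,1) retry=(2,0)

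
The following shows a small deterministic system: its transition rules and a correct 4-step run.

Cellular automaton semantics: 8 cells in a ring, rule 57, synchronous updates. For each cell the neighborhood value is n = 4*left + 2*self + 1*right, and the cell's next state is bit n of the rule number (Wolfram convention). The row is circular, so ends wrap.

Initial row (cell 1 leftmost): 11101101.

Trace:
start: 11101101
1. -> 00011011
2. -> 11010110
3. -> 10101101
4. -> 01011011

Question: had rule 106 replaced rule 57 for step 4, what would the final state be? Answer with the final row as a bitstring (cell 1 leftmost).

11011111

(re-executing step 4 under rule 106; state before step 4: 10101101)
4. -> 11011111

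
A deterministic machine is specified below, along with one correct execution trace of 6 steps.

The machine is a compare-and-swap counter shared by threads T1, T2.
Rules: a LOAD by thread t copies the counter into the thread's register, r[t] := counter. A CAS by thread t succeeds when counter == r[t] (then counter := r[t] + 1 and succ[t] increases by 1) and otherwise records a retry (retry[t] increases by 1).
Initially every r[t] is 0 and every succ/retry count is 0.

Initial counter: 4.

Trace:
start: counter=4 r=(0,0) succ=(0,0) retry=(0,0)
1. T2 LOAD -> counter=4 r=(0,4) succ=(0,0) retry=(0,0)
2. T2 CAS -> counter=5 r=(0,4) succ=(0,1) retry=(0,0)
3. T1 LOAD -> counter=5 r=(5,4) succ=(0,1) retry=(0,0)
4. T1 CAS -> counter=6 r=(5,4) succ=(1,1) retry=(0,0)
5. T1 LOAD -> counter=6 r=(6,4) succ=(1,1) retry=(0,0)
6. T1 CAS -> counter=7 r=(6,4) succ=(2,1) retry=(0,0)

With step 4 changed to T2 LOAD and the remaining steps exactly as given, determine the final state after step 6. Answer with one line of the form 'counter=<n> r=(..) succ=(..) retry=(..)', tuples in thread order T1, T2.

counter=6 r=(5,5) succ=(1,1) retry=(0,0)

(re-executing from step 4 with the substitution; state before step 4: counter=5 r=(5,4) succ=(0,1) retry=(0,0))
4. T2 LOAD -> counter=5 r=(5,5) succ=(0,1) retry=(0,0)
5. T1 LOAD -> counter=5 r=(5,5) succ=(0,1) retry=(0,0)
6. T1 CAS -> counter=6 r=(5,5) succ=(1,1) retry=(0,0)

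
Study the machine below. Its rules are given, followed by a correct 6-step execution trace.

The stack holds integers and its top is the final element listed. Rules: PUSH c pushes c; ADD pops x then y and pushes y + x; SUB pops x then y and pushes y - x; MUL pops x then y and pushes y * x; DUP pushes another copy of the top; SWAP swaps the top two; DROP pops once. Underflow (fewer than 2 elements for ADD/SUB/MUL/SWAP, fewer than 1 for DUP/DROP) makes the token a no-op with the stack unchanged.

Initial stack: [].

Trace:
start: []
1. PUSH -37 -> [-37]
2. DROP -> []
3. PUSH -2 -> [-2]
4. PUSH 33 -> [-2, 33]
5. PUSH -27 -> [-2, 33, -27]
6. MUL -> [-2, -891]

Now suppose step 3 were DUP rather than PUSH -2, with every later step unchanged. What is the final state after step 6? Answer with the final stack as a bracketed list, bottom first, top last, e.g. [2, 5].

(re-executing from step 3 with the substitution; state before step 3: [])
3. DUP -> []
4. PUSH 33 -> [33]
5. PUSH -27 -> [33, -27]
6. MUL -> [-891]

[-891]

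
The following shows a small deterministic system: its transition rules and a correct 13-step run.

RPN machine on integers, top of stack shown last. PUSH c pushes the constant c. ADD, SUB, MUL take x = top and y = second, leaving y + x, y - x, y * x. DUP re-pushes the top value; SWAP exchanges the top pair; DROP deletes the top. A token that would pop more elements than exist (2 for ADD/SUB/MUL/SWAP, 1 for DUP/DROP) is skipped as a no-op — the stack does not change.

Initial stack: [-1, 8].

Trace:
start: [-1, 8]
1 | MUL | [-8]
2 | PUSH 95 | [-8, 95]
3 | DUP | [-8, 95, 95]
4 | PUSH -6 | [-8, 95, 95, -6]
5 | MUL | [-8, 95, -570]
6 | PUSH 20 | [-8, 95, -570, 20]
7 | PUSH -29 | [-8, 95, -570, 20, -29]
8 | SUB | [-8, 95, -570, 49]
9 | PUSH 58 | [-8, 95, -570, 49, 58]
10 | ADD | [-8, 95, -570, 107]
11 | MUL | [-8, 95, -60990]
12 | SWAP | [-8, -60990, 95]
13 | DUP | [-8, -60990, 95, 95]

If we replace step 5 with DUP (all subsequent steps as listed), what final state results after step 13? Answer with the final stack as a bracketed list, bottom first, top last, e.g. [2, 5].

(re-executing from step 5 with the substitution; state before step 5: [-8, 95, 95, -6])
5 | DUP | [-8, 95, 95, -6, -6]
6 | PUSH 20 | [-8, 95, 95, -6, -6, 20]
7 | PUSH -29 | [-8, 95, 95, -6, -6, 20, -29]
8 | SUB | [-8, 95, 95, -6, -6, 49]
9 | PUSH 58 | [-8, 95, 95, -6, -6, 49, 58]
10 | ADD | [-8, 95, 95, -6, -6, 107]
11 | MUL | [-8, 95, 95, -6, -642]
12 | SWAP | [-8, 95, 95, -642, -6]
13 | DUP | [-8, 95, 95, -642, -6, -6]

[-8, 95, 95, -642, -6, -6]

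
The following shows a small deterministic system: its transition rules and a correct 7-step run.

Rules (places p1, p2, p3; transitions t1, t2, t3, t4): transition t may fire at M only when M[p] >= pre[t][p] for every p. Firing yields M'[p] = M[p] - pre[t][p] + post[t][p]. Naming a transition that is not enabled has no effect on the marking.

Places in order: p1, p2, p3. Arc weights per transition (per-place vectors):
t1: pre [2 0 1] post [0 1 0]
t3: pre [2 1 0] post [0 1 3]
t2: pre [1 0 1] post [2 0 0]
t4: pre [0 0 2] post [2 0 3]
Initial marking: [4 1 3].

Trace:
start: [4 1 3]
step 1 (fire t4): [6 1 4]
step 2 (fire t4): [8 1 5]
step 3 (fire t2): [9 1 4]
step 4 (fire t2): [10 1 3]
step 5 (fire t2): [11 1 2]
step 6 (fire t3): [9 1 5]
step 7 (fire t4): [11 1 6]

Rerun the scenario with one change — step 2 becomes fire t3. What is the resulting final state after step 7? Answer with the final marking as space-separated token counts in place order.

(re-executing from step 2 with the substitution; state before step 2: [6 1 4])
step 2 (fire t3): [4 1 7]
step 3 (fire t2): [5 1 6]
step 4 (fire t2): [6 1 5]
step 5 (fire t2): [7 1 4]
step 6 (fire t3): [5 1 7]
step 7 (fire t4): [7 1 8]

7 1 8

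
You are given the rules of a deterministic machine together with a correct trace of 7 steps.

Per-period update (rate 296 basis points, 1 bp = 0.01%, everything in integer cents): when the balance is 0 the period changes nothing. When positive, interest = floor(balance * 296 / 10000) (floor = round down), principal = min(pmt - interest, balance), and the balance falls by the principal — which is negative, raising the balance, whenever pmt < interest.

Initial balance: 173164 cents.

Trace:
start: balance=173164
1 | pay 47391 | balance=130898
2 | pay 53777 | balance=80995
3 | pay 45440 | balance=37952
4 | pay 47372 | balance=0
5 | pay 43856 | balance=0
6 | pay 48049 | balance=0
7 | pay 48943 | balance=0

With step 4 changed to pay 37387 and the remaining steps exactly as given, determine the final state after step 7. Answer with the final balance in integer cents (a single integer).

0

(re-executing from step 4 with the substitution; state before step 4: balance=37952)
4 | pay 37387 | balance=1688
5 | pay 43856 | balance=0
6 | pay 48049 | balance=0
7 | pay 48943 | balance=0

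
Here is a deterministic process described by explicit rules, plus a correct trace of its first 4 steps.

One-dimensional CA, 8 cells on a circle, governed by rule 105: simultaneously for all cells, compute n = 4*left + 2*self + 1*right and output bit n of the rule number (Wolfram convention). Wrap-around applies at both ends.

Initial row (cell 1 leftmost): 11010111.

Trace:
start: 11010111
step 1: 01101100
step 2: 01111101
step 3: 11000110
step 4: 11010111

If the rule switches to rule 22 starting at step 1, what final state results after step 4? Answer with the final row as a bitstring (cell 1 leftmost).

(re-executing steps 1..4 under rule 22; state before step 1: 11010111)
step 1: 00010000
step 2: 00111000
step 3: 01000100
step 4: 11101110

11101110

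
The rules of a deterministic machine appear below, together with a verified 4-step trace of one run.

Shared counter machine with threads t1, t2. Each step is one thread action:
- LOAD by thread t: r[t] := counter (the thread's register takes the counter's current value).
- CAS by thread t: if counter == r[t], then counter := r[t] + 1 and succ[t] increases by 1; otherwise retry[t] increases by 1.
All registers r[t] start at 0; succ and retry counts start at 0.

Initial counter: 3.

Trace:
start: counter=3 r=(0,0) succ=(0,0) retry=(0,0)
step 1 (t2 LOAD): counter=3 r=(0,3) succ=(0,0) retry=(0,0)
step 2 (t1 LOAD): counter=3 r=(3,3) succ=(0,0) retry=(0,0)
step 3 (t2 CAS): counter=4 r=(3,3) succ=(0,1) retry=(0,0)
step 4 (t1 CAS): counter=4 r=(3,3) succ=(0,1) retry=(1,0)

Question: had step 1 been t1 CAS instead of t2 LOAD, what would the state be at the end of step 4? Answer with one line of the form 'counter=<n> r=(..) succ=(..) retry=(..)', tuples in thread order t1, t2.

counter=4 r=(3,0) succ=(1,0) retry=(1,1)

(re-executing from step 1 with the substitution; state before step 1: counter=3 r=(0,0) succ=(0,0) retry=(0,0))
step 1 (t1 CAS): counter=3 r=(0,0) succ=(0,0) retry=(1,0)
step 2 (t1 LOAD): counter=3 r=(3,0) succ=(0,0) retry=(1,0)
step 3 (t2 CAS): counter=3 r=(3,0) succ=(0,0) retry=(1,1)
step 4 (t1 CAS): counter=4 r=(3,0) succ=(1,0) retry=(1,1)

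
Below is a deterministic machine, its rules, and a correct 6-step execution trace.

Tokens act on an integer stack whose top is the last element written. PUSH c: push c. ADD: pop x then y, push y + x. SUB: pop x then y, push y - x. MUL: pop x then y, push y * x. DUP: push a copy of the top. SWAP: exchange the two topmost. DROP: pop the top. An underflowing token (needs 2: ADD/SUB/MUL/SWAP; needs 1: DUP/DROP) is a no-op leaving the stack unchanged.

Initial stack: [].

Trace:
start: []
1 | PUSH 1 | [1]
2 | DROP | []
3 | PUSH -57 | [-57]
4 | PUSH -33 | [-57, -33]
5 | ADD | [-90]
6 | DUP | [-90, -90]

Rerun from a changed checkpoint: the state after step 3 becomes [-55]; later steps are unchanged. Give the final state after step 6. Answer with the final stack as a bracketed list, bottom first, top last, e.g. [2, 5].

state after step 3 := [-55]
4 | PUSH -33 | [-55, -33]
5 | ADD | [-88]
6 | DUP | [-88, -88]

[-88, -88]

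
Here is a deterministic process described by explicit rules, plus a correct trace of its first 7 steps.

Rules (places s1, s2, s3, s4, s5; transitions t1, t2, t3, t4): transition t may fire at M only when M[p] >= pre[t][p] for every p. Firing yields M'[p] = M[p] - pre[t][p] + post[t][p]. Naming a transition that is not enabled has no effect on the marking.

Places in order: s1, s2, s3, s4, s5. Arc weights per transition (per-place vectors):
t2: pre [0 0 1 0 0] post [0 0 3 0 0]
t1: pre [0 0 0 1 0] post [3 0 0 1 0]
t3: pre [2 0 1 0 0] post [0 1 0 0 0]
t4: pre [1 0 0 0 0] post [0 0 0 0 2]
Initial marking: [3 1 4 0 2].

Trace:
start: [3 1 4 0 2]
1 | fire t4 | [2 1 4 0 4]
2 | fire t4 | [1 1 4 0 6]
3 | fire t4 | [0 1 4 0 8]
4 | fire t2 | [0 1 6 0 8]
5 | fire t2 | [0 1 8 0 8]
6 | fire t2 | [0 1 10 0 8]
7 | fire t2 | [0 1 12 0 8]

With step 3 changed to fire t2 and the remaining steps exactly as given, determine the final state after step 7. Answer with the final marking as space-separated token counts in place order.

(re-executing from step 3 with the substitution; state before step 3: [1 1 4 0 6])
3 | fire t2 | [1 1 6 0 6]
4 | fire t2 | [1 1 8 0 6]
5 | fire t2 | [1 1 10 0 6]
6 | fire t2 | [1 1 12 0 6]
7 | fire t2 | [1 1 14 0 6]

1 1 14 0 6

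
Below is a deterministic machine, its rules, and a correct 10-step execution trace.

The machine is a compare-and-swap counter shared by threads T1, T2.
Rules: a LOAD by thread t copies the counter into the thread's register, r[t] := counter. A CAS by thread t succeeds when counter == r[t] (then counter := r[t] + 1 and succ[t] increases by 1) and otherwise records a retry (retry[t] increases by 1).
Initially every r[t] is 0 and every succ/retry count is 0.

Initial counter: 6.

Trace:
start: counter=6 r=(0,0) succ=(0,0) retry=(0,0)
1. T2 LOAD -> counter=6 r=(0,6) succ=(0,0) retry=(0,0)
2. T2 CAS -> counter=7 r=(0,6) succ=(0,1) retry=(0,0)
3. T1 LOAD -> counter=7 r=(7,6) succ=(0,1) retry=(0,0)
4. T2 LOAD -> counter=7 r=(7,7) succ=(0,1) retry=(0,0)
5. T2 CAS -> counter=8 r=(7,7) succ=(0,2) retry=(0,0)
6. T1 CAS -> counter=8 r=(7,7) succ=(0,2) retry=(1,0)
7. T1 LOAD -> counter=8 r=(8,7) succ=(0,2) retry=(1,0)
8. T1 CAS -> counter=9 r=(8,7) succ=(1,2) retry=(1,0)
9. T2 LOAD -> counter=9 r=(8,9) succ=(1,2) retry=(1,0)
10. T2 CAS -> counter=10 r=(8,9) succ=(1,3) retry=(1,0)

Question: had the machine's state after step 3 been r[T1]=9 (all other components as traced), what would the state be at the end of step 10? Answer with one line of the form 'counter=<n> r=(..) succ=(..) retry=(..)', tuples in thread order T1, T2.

state after step 3 := counter=7 r=(9,6) succ=(0,1) retry=(0,0)
4. T2 LOAD -> counter=7 r=(9,7) succ=(0,1) retry=(0,0)
5. T2 CAS -> counter=8 r=(9,7) succ=(0,2) retry=(0,0)
6. T1 CAS -> counter=8 r=(9,7) succ=(0,2) retry=(1,0)
7. T1 LOAD -> counter=8 r=(8,7) succ=(0,2) retry=(1,0)
8. T1 CAS -> counter=9 r=(8,7) succ=(1,2) retry=(1,0)
9. T2 LOAD -> counter=9 r=(8,9) succ=(1,2) retry=(1,0)
10. T2 CAS -> counter=10 r=(8,9) succ=(1,3) retry=(1,0)

counter=10 r=(8,9) succ=(1,3) retry=(1,0)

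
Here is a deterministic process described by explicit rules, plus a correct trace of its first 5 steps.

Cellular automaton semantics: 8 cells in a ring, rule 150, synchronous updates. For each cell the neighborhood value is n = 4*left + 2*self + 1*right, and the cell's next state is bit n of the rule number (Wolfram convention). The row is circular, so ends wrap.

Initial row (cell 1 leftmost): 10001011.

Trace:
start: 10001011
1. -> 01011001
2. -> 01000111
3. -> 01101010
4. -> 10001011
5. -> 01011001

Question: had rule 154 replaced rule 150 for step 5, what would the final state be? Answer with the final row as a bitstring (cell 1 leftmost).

(re-executing step 5 under rule 154; state before step 5: 10001011)
5. -> 01010011

01010011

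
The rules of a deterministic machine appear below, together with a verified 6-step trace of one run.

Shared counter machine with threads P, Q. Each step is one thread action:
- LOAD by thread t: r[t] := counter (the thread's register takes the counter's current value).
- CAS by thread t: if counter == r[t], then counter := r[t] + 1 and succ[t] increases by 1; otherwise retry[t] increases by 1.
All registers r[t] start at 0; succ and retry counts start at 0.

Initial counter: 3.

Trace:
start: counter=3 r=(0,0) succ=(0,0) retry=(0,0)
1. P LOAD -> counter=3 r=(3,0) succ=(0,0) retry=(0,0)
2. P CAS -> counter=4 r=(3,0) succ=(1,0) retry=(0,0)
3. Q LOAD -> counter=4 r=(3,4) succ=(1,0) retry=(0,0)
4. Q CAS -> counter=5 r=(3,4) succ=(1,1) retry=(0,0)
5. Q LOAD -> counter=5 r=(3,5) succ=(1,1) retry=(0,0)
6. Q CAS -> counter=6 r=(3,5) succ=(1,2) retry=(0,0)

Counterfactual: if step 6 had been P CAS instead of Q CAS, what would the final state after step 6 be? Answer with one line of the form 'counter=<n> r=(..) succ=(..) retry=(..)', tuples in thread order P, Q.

(re-executing from step 6 with the substitution; state before step 6: counter=5 r=(3,5) succ=(1,1) retry=(0,0))
6. P CAS -> counter=5 r=(3,5) succ=(1,1) retry=(1,0)

counter=5 r=(3,5) succ=(1,1) retry=(1,0)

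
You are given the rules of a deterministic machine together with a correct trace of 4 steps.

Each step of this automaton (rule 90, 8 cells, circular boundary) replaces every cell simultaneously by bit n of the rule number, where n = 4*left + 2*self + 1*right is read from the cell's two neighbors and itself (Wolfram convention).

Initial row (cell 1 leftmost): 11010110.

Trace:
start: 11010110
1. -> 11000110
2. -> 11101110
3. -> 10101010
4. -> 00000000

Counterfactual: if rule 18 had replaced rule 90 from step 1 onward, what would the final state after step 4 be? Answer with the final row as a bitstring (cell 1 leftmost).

(re-executing steps 1..4 under rule 18; state before step 1: 11010110)
1. -> 00000000
2. -> 00000000
3. -> 00000000
4. -> 00000000

00000000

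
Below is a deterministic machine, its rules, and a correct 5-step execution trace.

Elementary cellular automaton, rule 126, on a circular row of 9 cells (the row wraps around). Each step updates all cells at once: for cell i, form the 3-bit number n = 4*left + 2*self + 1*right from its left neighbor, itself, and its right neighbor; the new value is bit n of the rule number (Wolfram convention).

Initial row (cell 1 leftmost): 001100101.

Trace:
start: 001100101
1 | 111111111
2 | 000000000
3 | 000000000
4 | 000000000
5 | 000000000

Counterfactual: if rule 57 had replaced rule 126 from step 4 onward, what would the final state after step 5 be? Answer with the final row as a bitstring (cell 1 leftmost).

000000000

(re-executing steps 4..5 under rule 57; state before step 4: 000000000)
4 | 111111111
5 | 000000000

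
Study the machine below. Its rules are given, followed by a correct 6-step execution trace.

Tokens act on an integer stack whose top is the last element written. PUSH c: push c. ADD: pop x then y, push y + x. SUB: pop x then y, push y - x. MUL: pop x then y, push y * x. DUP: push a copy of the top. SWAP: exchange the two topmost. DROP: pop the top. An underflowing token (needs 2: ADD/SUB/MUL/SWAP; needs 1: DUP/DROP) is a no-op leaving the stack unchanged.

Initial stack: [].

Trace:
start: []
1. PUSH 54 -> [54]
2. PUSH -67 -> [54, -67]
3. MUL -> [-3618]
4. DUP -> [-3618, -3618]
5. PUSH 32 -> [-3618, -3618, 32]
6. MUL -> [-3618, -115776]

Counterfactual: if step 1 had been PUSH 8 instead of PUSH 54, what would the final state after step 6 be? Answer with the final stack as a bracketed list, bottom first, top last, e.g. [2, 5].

(re-executing from step 1 with the substitution; state before step 1: [])
1. PUSH 8 -> [8]
2. PUSH -67 -> [8, -67]
3. MUL -> [-536]
4. DUP -> [-536, -536]
5. PUSH 32 -> [-536, -536, 32]
6. MUL -> [-536, -17152]

[-536, -17152]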